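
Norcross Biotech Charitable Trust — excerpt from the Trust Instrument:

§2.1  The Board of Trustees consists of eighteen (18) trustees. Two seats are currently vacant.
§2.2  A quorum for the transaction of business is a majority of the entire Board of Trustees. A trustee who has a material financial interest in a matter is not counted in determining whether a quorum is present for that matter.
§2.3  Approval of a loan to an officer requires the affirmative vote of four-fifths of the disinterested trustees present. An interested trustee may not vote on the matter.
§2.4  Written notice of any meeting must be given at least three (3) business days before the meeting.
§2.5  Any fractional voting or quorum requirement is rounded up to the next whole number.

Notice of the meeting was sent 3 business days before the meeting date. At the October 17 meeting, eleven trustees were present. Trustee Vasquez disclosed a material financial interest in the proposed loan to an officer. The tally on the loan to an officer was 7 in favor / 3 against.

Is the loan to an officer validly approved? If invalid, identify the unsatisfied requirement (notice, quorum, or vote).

Invalid — vote requirement not satisfied.

Notice: 3 business days given; 3 required (3 ≥ 3). Satisfied.
Quorum: 11 present, but the 1 interested trustee does not count, leaving 10. Quorum is 10. Satisfied.
Vote: the loan to an officer requires four-fifths of the disinterested trustees present (11 − 1 = 10). 4/5 of 10 = 8, so 8 affirmative votes are needed; 7 voted in favor. Not satisfied.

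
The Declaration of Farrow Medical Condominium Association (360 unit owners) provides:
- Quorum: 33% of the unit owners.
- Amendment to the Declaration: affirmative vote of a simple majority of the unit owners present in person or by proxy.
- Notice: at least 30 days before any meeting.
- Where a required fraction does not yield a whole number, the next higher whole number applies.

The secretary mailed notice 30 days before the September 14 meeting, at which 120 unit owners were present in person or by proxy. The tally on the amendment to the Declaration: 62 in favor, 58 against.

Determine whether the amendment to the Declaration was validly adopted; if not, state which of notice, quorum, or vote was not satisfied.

Notice: 30 days given; 30 required. Satisfied.
Quorum: 33% of 360 = 118.80, rounded up to 119; 120 present. Satisfied.
Vote: requires a majority of those present (120); a majority of 120 is 61, so 61 needed; 62 in favor. Satisfied.

Valid — all requirements satisfied.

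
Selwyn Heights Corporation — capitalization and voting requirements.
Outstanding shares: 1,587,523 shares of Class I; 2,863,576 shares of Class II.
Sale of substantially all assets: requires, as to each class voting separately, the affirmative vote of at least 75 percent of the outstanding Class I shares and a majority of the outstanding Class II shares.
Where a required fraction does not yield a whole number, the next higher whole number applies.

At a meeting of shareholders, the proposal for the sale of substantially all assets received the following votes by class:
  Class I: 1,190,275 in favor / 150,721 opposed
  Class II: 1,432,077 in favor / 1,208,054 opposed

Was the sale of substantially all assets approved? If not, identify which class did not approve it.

Class I: 3/4 of 1587523 = 1190642.25, rounded up to 1190643; 1,190,643 required, 1,190,275 in favor — not approved.
Class II: a majority of 2863576 is 1431789; 1,431,789 required, 1,432,077 in favor — approved.

Not approved — the Class I shares did not give the required vote.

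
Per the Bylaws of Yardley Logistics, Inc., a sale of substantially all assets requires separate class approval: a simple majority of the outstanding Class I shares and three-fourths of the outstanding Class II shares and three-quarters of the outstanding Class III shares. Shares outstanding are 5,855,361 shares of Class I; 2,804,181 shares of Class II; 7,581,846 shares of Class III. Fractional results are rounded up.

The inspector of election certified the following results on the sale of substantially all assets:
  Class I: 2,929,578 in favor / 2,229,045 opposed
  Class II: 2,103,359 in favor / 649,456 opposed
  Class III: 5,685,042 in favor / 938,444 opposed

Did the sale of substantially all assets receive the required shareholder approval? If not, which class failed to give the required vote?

Not approved — the Class III shares did not give the required vote.

Class I: a majority of 5855361 is 2927681; 2,927,681 required, 2,929,578 in favor — approved.
Class II: 3/4 of 2804181 = 2103135.75, rounded up to 2103136; 2,103,136 required, 2,103,359 in favor — approved.
Class III: 3/4 of 7581846 = 5686384.50, rounded up to 5686385; 5,686,385 required, 5,685,042 in favor — not approved.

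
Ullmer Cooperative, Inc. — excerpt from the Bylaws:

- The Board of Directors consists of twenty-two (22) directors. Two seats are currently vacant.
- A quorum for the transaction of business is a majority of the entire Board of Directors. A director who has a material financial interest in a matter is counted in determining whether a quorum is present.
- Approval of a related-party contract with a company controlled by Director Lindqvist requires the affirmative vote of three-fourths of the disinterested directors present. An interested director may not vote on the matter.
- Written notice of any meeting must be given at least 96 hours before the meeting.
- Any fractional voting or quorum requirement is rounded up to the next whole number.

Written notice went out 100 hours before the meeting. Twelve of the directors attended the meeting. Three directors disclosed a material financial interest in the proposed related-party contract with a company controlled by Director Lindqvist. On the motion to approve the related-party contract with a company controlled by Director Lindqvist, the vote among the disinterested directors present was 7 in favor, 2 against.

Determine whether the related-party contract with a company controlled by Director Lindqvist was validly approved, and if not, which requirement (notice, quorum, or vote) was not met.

Valid — all requirements satisfied.

Notice: 100 hours given; 96 required (100 ≥ 96). Satisfied.
Quorum: 12 present (interested directors count toward quorum); quorum is 12. Satisfied.
Vote: the related-party contract with a company controlled by Director Lindqvist requires three-fourths of the disinterested directors present (12 − 3 = 9). 3/4 of 9 = 6.75, rounded up to 7, so 7 affirmative votes are needed; 7 voted in favor. Satisfied.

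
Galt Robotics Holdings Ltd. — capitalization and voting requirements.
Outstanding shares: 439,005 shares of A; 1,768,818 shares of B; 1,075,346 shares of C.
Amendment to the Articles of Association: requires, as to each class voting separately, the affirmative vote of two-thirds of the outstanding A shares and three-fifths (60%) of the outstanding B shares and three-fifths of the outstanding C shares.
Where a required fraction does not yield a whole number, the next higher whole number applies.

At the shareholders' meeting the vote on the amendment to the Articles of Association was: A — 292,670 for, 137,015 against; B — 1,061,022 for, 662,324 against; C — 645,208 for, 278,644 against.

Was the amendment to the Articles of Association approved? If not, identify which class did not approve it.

Not approved — the B shares did not give the required vote.

A: 2/3 of 439005 = 292670; 292,670 required, 292,670 in favor — approved.
B: 3/5 of 1768818 = 1061290.80, rounded up to 1061291; 1,061,291 required, 1,061,022 in favor — not approved.
C: 3/5 of 1075346 = 645207.60, rounded up to 645208; 645,208 required, 645,208 in favor — approved.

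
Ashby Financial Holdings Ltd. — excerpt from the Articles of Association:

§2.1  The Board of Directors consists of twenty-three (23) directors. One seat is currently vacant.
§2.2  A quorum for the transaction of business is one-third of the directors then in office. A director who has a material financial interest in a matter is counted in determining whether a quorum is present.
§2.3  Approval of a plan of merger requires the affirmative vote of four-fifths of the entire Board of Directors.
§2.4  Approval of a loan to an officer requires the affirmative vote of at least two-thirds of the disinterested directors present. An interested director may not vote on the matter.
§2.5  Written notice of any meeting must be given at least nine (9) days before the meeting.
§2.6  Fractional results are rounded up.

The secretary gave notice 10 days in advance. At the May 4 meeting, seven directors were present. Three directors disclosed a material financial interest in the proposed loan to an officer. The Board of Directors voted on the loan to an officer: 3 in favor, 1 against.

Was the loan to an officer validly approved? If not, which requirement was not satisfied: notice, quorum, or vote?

Notice: 10 days given; 9 required (10 ≥ 9). Satisfied.
Quorum: 7 present (interested directors count toward quorum); quorum is 8. Not satisfied.
Vote: the loan to an officer requires two-thirds of the disinterested directors present (7 − 3 = 4). 2/3 of 4 = 2.67, rounded up to 3, so 3 affirmative votes are needed; 3 voted in favor. Satisfied. (Moot — without a quorum no business can be validly transacted.)

Invalid — quorum requirement not satisfied.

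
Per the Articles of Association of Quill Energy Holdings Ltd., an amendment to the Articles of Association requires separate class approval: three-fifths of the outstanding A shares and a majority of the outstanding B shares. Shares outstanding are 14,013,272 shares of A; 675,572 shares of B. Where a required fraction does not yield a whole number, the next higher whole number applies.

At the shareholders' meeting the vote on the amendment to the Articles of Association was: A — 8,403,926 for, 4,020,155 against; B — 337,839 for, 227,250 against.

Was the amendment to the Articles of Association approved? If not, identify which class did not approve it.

Not approved — the A shares did not give the required vote.

A: 3/5 of 14013272 = 8407963.20, rounded up to 8407964; 8,407,964 required, 8,403,926 in favor — not approved.
B: a majority of 675572 is 337787; 337,787 required, 337,839 in favor — approved.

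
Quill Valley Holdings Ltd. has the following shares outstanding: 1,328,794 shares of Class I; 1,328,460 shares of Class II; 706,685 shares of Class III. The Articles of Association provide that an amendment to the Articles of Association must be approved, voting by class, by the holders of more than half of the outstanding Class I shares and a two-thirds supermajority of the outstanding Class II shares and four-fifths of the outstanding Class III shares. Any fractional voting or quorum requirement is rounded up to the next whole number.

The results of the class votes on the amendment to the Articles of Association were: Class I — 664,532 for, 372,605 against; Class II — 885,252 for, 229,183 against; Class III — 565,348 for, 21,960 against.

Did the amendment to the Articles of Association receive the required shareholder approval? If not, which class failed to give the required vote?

Class I: a majority of 1328794 is 664398; 664,398 required, 664,532 in favor — approved.
Class II: 2/3 of 1328460 = 885640; 885,640 required, 885,252 in favor — not approved.
Class III: 4/5 of 706685 = 565348; 565,348 required, 565,348 in favor — approved.

Not approved — the Class II shares did not give the required vote.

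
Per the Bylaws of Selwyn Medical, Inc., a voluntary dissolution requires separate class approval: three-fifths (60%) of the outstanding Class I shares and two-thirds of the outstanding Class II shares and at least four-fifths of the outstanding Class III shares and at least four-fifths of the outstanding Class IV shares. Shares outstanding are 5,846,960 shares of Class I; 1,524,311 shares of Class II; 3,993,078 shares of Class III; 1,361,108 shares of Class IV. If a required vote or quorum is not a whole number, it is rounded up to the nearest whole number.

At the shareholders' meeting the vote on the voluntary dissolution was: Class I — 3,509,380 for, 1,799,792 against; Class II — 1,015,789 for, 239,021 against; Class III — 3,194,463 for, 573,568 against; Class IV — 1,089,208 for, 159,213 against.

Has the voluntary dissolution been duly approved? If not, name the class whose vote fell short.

Class I: 3/5 of 5846960 = 3508176; 3,508,176 required, 3,509,380 in favor — approved.
Class II: 2/3 of 1524311 = 1016207.33, rounded up to 1016208; 1,016,208 required, 1,015,789 in favor — not approved.
Class III: 4/5 of 3993078 = 3194462.40, rounded up to 3194463; 3,194,463 required, 3,194,463 in favor — approved.
Class IV: 4/5 of 1361108 = 1088886.40, rounded up to 1088887; 1,088,887 required, 1,089,208 in favor — approved.

Not approved — the Class II shares did not give the required vote.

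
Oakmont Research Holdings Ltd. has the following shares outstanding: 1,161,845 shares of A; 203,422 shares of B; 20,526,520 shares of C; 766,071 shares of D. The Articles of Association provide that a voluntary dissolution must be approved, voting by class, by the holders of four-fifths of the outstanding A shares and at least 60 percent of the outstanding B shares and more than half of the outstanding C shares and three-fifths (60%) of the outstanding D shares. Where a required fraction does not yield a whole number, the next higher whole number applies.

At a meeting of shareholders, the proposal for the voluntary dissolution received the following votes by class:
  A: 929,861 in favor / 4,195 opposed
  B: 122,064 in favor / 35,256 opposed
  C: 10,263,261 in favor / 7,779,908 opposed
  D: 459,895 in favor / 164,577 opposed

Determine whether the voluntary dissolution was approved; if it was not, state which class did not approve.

Approved — every class gave the required vote.

A: 4/5 of 1161845 = 929476; 929,476 required, 929,861 in favor — approved.
B: 3/5 of 203422 = 122053.20, rounded up to 122054; 122,054 required, 122,064 in favor — approved.
C: a majority of 20526520 is 10263261; 10,263,261 required, 10,263,261 in favor — approved.
D: 3/5 of 766071 = 459642.60, rounded up to 459643; 459,643 required, 459,895 in favor — approved.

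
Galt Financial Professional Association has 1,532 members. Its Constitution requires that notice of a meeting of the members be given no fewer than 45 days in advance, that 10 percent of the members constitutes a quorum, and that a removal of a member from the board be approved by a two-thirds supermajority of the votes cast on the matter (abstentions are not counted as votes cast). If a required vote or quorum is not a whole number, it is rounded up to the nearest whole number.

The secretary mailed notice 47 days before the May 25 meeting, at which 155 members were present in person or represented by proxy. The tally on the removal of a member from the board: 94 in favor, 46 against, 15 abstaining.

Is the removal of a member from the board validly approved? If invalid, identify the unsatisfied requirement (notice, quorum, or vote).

Notice: 47 days given; 45 required. Satisfied.
Quorum: 10% of 1,532 = 153.20, rounded up to 154; 155 present. Satisfied.
Vote: requires two-thirds of the votes cast (155 − 15 abstaining = 140); 2/3 of 140 = 93.33, rounded up to 94, so 94 needed; 94 in favor. Satisfied.

Valid — all requirements satisfied.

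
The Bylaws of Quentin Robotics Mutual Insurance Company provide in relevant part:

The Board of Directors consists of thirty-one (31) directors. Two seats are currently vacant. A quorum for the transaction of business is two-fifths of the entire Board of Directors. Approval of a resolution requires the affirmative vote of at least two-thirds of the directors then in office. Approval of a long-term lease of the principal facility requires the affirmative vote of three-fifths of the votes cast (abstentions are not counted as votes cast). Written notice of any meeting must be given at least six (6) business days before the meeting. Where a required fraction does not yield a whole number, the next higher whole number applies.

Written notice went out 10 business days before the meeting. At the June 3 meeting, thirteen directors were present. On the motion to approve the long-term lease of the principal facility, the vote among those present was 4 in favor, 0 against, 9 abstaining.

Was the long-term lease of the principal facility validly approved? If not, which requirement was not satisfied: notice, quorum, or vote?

Valid — all requirements satisfied.

Notice: 10 business days given; 6 required (10 ≥ 6). Satisfied.
Quorum: 13 present; quorum is 13. Satisfied.
Vote: the long-term lease of the principal facility requires three-fifths of the votes cast (13 present − 9 abstaining = 4). 3/5 of 4 = 2.40, rounded up to 3, so 3 affirmative votes are needed; 4 voted in favor. Satisfied.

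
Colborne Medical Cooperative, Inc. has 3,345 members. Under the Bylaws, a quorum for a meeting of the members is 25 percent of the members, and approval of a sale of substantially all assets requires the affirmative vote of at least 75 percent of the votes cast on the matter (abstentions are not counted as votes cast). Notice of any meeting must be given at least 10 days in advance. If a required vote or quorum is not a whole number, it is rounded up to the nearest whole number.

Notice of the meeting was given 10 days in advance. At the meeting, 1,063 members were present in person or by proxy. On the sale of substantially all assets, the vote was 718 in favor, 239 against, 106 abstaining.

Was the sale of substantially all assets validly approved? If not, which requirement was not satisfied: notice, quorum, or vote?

Valid — all requirements satisfied.

Notice: 10 days given; 10 required. Satisfied.
Quorum: 25% of 3,345 = 836.25, rounded up to 837; 1,063 present. Satisfied.
Vote: requires three-fourths of the votes cast (1,063 − 106 abstaining = 957); 3/4 of 957 = 717.75, rounded up to 718, so 718 needed; 718 in favor. Satisfied.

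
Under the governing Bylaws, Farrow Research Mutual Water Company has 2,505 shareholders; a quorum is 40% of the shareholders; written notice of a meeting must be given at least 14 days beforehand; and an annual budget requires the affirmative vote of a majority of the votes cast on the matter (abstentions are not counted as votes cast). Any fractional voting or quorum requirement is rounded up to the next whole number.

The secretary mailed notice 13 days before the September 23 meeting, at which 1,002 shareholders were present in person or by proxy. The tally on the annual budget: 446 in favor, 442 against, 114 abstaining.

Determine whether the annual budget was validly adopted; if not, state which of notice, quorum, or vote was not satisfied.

Notice: 13 days given; 14 required. Not satisfied.
Quorum: 40% of 2,505 = 1,002; 1,002 present. Satisfied.
Vote: requires a majority of the votes cast (1,002 − 114 abstaining = 888); a majority of 888 is 445, so 445 needed; 446 in favor. Satisfied.

Invalid — notice requirement not satisfied.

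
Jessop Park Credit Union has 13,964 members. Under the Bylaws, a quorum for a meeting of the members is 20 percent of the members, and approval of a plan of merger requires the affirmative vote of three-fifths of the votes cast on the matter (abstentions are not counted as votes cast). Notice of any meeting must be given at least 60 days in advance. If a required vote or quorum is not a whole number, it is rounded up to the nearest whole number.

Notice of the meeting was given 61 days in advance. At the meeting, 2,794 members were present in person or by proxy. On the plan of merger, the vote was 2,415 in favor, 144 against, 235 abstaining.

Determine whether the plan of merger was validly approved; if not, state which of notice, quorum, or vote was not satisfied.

Valid — all requirements satisfied.

Notice: 61 days given; 60 required. Satisfied.
Quorum: 20% of 13,964 = 2,792.80, rounded up to 2,793; 2,794 present. Satisfied.
Vote: requires three-fifths of the votes cast (2,794 − 235 abstaining = 2,559); 3/5 of 2559 = 1535.40, rounded up to 1536, so 1,536 needed; 2,415 in favor. Satisfied.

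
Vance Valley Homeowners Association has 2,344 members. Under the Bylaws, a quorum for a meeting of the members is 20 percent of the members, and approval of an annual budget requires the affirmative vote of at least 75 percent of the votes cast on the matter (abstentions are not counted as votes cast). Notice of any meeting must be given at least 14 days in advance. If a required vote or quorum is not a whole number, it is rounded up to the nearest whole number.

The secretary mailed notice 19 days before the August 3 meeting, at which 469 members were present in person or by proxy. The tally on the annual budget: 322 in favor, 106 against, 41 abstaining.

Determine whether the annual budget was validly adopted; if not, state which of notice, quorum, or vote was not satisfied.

Notice: 19 days given; 14 required. Satisfied.
Quorum: 20% of 2,344 = 468.80, rounded up to 469; 469 present. Satisfied.
Vote: requires three-fourths of the votes cast (469 − 41 abstaining = 428); 3/4 of 428 = 321, so 321 needed; 322 in favor. Satisfied.

Valid — all requirements satisfied.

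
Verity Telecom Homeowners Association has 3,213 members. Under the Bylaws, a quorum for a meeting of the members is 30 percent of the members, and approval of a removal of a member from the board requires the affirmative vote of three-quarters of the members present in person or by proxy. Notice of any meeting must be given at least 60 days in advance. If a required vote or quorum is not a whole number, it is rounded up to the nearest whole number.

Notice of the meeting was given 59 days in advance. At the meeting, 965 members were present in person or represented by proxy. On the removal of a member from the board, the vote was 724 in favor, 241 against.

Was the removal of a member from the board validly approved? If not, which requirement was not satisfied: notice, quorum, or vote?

Invalid — notice requirement not satisfied.

Notice: 59 days given; 60 required. Not satisfied.
Quorum: 30% of 3,213 = 963.90, rounded up to 964; 965 present. Satisfied.
Vote: requires three-fourths of those present (965); 3/4 of 965 = 723.75, rounded up to 724, so 724 needed; 724 in favor. Satisfied.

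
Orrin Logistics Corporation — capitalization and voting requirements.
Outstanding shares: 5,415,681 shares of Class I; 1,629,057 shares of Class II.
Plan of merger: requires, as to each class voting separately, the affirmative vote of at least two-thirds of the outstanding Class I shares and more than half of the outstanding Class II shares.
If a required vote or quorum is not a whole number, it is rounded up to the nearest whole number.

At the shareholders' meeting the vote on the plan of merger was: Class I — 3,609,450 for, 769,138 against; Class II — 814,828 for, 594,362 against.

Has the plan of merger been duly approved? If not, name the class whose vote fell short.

Class I: 2/3 of 5415681 = 3610454; 3,610,454 required, 3,609,450 in favor — not approved.
Class II: a majority of 1629057 is 814529; 814,529 required, 814,828 in favor — approved.

Not approved — the Class I shares did not give the required vote.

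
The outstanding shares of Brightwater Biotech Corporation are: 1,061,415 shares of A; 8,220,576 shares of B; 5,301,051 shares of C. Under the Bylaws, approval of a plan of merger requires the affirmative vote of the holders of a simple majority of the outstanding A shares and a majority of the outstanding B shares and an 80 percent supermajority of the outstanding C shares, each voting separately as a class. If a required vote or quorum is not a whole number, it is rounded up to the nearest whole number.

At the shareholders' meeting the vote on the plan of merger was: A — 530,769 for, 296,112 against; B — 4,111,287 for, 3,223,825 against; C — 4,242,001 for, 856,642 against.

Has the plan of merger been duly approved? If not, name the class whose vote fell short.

A: a majority of 1061415 is 530708; 530,708 required, 530,769 in favor — approved.
B: a majority of 8220576 is 4110289; 4,110,289 required, 4,111,287 in favor — approved.
C: 4/5 of 5301051 = 4240840.80, rounded up to 4240841; 4,240,841 required, 4,242,001 in favor — approved.

Approved — every class gave the required vote.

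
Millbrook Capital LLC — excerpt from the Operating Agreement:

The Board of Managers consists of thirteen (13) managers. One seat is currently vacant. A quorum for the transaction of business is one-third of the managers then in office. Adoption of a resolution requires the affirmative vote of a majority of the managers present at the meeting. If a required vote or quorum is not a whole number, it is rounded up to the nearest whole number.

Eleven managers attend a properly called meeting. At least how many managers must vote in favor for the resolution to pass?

6

The resolution requires a majority of the managers present (11).
A majority of 11 is 6.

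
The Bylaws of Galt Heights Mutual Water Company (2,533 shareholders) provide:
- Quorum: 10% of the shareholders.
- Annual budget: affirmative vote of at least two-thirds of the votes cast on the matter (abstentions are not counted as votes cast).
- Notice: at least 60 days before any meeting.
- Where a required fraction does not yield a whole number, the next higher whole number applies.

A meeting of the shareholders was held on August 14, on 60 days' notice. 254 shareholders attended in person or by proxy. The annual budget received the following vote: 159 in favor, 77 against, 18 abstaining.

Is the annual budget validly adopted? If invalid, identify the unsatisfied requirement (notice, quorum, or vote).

Notice: 60 days given; 60 required. Satisfied.
Quorum: 10% of 2,533 = 253.30, rounded up to 254; 254 present. Satisfied.
Vote: requires two-thirds of the votes cast (254 − 18 abstaining = 236); 2/3 of 236 = 157.33, rounded up to 158, so 158 needed; 159 in favor. Satisfied.

Valid — all requirements satisfied.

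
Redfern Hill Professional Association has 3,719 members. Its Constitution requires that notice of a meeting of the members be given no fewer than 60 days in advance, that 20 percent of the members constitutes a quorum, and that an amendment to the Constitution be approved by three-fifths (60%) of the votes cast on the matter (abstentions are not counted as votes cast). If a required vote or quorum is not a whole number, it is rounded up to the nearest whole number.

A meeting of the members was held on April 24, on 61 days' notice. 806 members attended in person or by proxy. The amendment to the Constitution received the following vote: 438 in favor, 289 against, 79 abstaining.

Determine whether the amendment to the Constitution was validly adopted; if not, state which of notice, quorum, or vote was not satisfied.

Notice: 61 days given; 60 required. Satisfied.
Quorum: 20% of 3,719 = 743.80, rounded up to 744; 806 present. Satisfied.
Vote: requires three-fifths of the votes cast (806 − 79 abstaining = 727); 3/5 of 727 = 436.20, rounded up to 437, so 437 needed; 438 in favor. Satisfied.

Valid — all requirements satisfied.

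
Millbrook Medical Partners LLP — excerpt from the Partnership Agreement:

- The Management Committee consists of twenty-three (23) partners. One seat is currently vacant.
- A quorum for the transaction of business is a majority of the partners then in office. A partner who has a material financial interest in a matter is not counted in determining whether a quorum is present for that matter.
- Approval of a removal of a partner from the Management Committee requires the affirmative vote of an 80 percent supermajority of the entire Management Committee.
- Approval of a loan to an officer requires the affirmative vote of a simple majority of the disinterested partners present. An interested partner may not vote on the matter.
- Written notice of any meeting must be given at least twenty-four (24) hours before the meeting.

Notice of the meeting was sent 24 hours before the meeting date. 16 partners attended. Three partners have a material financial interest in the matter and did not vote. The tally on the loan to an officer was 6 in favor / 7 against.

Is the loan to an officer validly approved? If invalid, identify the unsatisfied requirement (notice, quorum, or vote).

Invalid — vote requirement not satisfied.

Notice: 24 hours given; 24 required (24 ≥ 24). Satisfied.
Quorum: 16 present, but the 3 interested partners do not count, leaving 13. Quorum is 12. Satisfied.
Vote: the loan to an officer requires a majority of the disinterested partners present (16 − 3 = 13). A majority of 13 is 7, so 7 affirmative votes are needed; 6 voted in favor. Not satisfied.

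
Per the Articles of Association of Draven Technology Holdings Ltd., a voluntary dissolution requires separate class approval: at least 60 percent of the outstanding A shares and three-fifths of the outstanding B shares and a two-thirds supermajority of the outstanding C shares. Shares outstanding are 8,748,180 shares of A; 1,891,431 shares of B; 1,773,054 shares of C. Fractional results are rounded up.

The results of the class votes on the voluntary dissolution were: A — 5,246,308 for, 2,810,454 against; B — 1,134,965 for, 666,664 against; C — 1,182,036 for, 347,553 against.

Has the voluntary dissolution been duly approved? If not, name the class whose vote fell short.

A: 3/5 of 8748180 = 5248908; 5,248,908 required, 5,246,308 in favor — not approved.
B: 3/5 of 1891431 = 1134858.60, rounded up to 1134859; 1,134,859 required, 1,134,965 in favor — approved.
C: 2/3 of 1773054 = 1182036; 1,182,036 required, 1,182,036 in favor — approved.

Not approved — the A shares did not give the required vote.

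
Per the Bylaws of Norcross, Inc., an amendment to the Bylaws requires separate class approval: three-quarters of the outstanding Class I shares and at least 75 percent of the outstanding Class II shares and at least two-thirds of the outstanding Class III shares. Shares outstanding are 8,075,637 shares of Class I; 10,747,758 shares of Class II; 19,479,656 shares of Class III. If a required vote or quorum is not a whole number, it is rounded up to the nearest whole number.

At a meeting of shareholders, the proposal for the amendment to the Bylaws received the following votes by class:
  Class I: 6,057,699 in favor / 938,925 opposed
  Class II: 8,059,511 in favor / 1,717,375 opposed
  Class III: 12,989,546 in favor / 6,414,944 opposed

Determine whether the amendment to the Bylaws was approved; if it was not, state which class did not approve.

Not approved — the Class II shares did not give the required vote.

Class I: 3/4 of 8075637 = 6056727.75, rounded up to 6056728; 6,056,728 required, 6,057,699 in favor — approved.
Class II: 3/4 of 10747758 = 8060818.50, rounded up to 8060819; 8,060,819 required, 8,059,511 in favor — not approved.
Class III: 2/3 of 19479656 = 12986437.33, rounded up to 12986438; 12,986,438 required, 12,989,546 in favor — approved.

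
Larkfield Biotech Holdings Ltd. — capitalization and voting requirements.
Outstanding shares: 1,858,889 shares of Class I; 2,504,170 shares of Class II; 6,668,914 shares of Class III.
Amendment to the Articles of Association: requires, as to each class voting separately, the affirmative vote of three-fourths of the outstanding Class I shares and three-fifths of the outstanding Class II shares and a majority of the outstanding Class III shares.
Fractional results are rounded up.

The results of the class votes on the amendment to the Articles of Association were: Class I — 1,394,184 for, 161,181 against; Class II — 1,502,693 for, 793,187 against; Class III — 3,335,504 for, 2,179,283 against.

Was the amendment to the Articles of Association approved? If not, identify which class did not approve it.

Class I: 3/4 of 1858889 = 1394166.75, rounded up to 1394167; 1,394,167 required, 1,394,184 in favor — approved.
Class II: 3/5 of 2504170 = 1502502; 1,502,502 required, 1,502,693 in favor — approved.
Class III: a majority of 6668914 is 3334458; 3,334,458 required, 3,335,504 in favor — approved.

Approved — every class gave the required vote.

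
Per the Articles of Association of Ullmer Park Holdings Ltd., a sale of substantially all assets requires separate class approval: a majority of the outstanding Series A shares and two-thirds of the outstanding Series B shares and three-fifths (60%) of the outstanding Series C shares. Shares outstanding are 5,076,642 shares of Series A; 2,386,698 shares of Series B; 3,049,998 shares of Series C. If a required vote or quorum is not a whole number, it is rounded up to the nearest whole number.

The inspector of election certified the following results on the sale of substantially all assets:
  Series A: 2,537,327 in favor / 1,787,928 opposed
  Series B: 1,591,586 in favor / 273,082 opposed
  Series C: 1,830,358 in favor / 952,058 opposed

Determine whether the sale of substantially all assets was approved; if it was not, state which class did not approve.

Series A: a majority of 5076642 is 2538322; 2,538,322 required, 2,537,327 in favor — not approved.
Series B: 2/3 of 2386698 = 1591132; 1,591,132 required, 1,591,586 in favor — approved.
Series C: 3/5 of 3049998 = 1829998.80, rounded up to 1829999; 1,829,999 required, 1,830,358 in favor — approved.

Not approved — the Series A shares did not give the required vote.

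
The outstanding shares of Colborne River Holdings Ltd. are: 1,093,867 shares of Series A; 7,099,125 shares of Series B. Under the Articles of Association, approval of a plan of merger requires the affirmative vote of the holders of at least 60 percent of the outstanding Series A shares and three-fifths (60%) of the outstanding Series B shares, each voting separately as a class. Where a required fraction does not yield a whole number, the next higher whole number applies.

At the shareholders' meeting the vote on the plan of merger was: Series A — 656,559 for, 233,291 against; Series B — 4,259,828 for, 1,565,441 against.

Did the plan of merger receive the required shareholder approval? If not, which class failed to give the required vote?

Approved — every class gave the required vote.

Series A: 3/5 of 1093867 = 656320.20, rounded up to 656321; 656,321 required, 656,559 in favor — approved.
Series B: 3/5 of 7099125 = 4259475; 4,259,475 required, 4,259,828 in favor — approved.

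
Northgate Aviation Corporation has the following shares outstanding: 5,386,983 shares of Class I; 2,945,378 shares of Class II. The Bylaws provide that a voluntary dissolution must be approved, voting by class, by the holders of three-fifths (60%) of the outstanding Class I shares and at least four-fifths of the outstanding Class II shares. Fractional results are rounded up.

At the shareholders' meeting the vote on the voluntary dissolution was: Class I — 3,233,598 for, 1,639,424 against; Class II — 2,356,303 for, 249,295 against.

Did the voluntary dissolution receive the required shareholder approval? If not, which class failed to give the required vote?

Class I: 3/5 of 5386983 = 3232189.80, rounded up to 3232190; 3,232,190 required, 3,233,598 in favor — approved.
Class II: 4/5 of 2945378 = 2356302.40, rounded up to 2356303; 2,356,303 required, 2,356,303 in favor — approved.

Approved — every class gave the required vote.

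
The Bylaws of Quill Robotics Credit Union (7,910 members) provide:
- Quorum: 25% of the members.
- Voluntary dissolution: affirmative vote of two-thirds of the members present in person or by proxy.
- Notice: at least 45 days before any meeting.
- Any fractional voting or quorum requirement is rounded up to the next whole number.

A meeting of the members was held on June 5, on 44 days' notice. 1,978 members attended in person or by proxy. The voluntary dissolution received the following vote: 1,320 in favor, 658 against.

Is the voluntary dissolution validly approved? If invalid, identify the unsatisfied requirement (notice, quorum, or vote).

Invalid — notice requirement not satisfied.

Notice: 44 days given; 45 required. Not satisfied.
Quorum: 25% of 7,910 = 1,977.50, rounded up to 1,978; 1,978 present. Satisfied.
Vote: requires two-thirds of those present (1,978); 2/3 of 1978 = 1318.67, rounded up to 1319, so 1,319 needed; 1,320 in favor. Satisfied.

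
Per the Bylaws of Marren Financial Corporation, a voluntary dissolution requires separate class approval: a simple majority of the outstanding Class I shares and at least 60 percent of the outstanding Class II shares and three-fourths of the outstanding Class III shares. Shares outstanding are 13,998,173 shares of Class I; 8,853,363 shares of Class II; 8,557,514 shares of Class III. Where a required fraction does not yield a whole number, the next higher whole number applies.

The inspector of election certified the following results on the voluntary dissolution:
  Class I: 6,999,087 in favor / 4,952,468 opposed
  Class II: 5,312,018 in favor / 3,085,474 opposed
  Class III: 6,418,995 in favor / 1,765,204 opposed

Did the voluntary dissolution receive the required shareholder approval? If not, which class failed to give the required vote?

Class I: a majority of 13998173 is 6999087; 6,999,087 required, 6,999,087 in favor — approved.
Class II: 3/5 of 8853363 = 5312017.80, rounded up to 5312018; 5,312,018 required, 5,312,018 in favor — approved.
Class III: 3/4 of 8557514 = 6418135.50, rounded up to 6418136; 6,418,136 required, 6,418,995 in favor — approved.

Approved — every class gave the required vote.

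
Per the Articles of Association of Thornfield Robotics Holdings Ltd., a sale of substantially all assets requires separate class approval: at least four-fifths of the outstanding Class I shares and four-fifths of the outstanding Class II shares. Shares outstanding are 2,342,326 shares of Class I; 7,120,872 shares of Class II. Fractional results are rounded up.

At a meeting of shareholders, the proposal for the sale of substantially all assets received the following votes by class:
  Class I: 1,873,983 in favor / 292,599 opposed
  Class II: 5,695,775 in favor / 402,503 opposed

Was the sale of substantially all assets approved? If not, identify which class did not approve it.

Class I: 4/5 of 2342326 = 1873860.80, rounded up to 1873861; 1,873,861 required, 1,873,983 in favor — approved.
Class II: 4/5 of 7120872 = 5696697.60, rounded up to 5696698; 5,696,698 required, 5,695,775 in favor — not approved.

Not approved — the Class II shares did not give the required vote.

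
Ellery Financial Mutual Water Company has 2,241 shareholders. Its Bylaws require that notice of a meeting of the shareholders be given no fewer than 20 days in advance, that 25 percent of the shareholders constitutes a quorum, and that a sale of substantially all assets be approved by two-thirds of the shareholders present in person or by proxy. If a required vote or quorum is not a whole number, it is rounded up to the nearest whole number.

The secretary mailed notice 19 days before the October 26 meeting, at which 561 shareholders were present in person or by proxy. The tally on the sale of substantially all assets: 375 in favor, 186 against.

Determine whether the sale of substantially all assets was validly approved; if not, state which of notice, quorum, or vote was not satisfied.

Invalid — notice requirement not satisfied.

Notice: 19 days given; 20 required. Not satisfied.
Quorum: 25% of 2,241 = 560.25, rounded up to 561; 561 present. Satisfied.
Vote: requires two-thirds of those present (561); 2/3 of 561 = 374, so 374 needed; 375 in favor. Satisfied.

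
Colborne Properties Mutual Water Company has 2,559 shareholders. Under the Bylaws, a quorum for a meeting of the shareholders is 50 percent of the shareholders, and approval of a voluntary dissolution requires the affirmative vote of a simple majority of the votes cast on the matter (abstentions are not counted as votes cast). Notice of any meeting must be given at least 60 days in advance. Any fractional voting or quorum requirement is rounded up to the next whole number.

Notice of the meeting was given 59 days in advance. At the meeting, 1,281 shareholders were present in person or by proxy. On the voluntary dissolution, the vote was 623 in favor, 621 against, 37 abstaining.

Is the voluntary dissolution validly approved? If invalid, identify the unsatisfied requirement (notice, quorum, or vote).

Invalid — notice requirement not satisfied.

Notice: 59 days given; 60 required. Not satisfied.
Quorum: 50% of 2,559 = 1,279.50, rounded up to 1,280; 1,281 present. Satisfied.
Vote: requires a majority of the votes cast (1,281 − 37 abstaining = 1,244); a majority of 1244 is 623, so 623 needed; 623 in favor. Satisfied.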